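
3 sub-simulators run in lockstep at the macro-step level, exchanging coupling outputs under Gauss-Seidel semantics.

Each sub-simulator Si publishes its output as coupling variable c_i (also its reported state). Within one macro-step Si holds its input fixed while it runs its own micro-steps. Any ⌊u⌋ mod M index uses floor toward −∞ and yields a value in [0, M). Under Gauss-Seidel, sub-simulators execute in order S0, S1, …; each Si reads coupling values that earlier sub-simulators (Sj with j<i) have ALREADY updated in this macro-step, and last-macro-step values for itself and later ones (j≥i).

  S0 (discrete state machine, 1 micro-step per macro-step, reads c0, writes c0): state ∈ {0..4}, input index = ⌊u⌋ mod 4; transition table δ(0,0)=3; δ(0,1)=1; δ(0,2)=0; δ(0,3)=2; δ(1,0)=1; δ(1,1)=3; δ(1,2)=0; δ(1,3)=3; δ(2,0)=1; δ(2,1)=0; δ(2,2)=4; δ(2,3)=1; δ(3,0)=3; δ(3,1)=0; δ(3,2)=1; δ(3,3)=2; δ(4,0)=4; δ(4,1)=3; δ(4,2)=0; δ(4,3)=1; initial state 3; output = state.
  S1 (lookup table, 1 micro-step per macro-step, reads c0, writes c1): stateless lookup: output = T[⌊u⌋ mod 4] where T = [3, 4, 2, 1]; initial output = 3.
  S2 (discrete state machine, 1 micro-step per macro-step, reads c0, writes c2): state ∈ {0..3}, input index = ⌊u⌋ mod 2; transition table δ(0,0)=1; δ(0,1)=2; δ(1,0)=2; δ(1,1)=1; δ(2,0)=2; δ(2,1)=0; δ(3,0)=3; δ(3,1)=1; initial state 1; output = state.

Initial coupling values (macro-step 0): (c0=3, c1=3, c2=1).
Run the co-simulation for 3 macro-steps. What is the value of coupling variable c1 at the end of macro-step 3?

macro 1: S0 reads c0=3 → after 1×micro: 2; S1 reads c0=2 → after 1×micro: 2; S2 reads c0=2 → after 1×micro: 2 ⇒ (c0=2, c1=2, c2=2)
macro 2: S0 reads c0=2 → after 1×micro: 4; S1 reads c0=4 → after 1×micro: 3; S2 reads c0=4 → after 1×micro: 2 ⇒ (c0=4, c1=3, c2=2)
macro 3: S0 reads c0=4 → after 1×micro: 4; S1 reads c0=4 → after 1×micro: 3; S2 reads c0=4 → after 1×micro: 2 ⇒ (c0=4, c1=3, c2=2)

c1 at macro-step 3 = 3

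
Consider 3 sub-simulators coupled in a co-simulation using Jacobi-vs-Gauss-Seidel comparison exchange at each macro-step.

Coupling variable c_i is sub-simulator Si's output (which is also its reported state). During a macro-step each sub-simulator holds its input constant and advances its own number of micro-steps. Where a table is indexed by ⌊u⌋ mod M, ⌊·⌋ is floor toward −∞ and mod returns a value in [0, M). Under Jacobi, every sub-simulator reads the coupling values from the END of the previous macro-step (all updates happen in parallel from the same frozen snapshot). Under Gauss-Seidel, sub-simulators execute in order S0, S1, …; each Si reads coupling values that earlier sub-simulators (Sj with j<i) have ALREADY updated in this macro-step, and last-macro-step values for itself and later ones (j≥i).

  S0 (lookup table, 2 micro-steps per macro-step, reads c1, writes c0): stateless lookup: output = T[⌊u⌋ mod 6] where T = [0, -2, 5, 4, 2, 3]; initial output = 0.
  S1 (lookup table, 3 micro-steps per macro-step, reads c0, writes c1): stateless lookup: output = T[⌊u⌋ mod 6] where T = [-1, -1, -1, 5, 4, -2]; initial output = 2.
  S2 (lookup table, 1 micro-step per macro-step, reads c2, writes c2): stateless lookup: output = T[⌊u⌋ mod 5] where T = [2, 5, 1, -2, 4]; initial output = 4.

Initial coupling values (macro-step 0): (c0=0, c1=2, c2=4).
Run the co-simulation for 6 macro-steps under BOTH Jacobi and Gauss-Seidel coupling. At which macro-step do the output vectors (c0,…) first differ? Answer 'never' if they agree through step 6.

first divergence at macro-step: 1

[Jacobi] macro 1: S0 reads c1=2 → after 2×micro: 5; S1 reads c0=0 → after 3×micro: -1; S2 reads c2=4 → after 1×micro: 4 ⇒ (c0=5, c1=-1, c2=4)
[Jacobi] macro 2: S0 reads c1=-1 → after 2×micro: 3; S1 reads c0=5 → after 3×micro: -2; S2 reads c2=4 → after 1×micro: 4 ⇒ (c0=3, c1=-2, c2=4)
[Jacobi] macro 3: S0 reads c1=-2 → after 2×micro: 2; S1 reads c0=3 → after 3×micro: 5; S2 reads c2=4 → after 1×micro: 4 ⇒ (c0=2, c1=5, c2=4)
[Jacobi] macro 4: S0 reads c1=5 → after 2×micro: 3; S1 reads c0=2 → after 3×micro: -1; S2 reads c2=4 → after 1×micro: 4 ⇒ (c0=3, c1=-1, c2=4)
[Jacobi] macro 5: S0 reads c1=-1 → after 2×micro: 3; S1 reads c0=3 → after 3×micro: 5; S2 reads c2=4 → after 1×micro: 4 ⇒ (c0=3, c1=5, c2=4)
[Jacobi] macro 6: S0 reads c1=5 → after 2×micro: 3; S1 reads c0=3 → after 3×micro: 5; S2 reads c2=4 → after 1×micro: 4 ⇒ (c0=3, c1=5, c2=4)
[Gauss-Seidel] macro 1: S0 reads c1=2 → after 2×micro: 5; S1 reads c0=5 → after 3×micro: -2; S2 reads c2=4 → after 1×micro: 4 ⇒ (c0=5, c1=-2, c2=4)
[Gauss-Seidel] macro 2: S0 reads c1=-2 → after 2×micro: 2; S1 reads c0=2 → after 3×micro: -1; S2 reads c2=4 → after 1×micro: 4 ⇒ (c0=2, c1=-1, c2=4)
[Gauss-Seidel] macro 3: S0 reads c1=-1 → after 2×micro: 3; S1 reads c0=3 → after 3×micro: 5; S2 reads c2=4 → after 1×micro: 4 ⇒ (c0=3, c1=5, c2=4)
[Gauss-Seidel] macro 4: S0 reads c1=5 → after 2×micro: 3; S1 reads c0=3 → after 3×micro: 5; S2 reads c2=4 → after 1×micro: 4 ⇒ (c0=3, c1=5, c2=4)
[Gauss-Seidel] macro 5: S0 reads c1=5 → after 2×micro: 3; S1 reads c0=3 → after 3×micro: 5; S2 reads c2=4 → after 1×micro: 4 ⇒ (c0=3, c1=5, c2=4)
[Gauss-Seidel] macro 6: S0 reads c1=5 → after 2×micro: 3; S1 reads c0=3 → after 3×micro: 5; S2 reads c2=4 → after 1×micro: 4 ⇒ (c0=3, c1=5, c2=4)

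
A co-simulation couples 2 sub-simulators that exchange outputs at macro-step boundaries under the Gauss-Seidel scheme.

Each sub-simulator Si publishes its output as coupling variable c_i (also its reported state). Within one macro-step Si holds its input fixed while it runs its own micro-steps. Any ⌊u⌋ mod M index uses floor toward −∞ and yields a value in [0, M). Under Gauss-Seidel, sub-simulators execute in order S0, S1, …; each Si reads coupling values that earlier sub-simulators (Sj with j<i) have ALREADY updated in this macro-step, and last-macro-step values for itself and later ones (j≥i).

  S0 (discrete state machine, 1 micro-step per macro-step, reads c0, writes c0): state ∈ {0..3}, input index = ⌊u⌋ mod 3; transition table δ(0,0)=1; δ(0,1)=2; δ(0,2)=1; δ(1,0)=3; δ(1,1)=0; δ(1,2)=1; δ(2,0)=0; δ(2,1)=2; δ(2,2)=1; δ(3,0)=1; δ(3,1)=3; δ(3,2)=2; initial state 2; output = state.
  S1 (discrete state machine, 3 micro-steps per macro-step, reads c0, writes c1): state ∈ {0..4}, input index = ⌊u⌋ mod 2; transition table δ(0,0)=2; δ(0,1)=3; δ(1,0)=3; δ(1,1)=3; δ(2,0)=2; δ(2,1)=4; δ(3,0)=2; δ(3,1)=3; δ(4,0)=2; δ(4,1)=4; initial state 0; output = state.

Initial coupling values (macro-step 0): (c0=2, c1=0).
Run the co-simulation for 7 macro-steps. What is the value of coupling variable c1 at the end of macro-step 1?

c1 at macro-step 1 = 3

macro 1: S0 reads c0=2 → after 1×micro: 1; S1 reads c0=1 → after 3×micro: 3 ⇒ (c0=1, c1=3)
macro 2: S0 reads c0=1 → after 1×micro: 0; S1 reads c0=0 → after 3×micro: 2 ⇒ (c0=0, c1=2)
macro 3: S0 reads c0=0 → after 1×micro: 1; S1 reads c0=1 → after 3×micro: 4 ⇒ (c0=1, c1=4)
macro 4: S0 reads c0=1 → after 1×micro: 0; S1 reads c0=0 → after 3×micro: 2 ⇒ (c0=0, c1=2)
macro 5: S0 reads c0=0 → after 1×micro: 1; S1 reads c0=1 → after 3×micro: 4 ⇒ (c0=1, c1=4)
macro 6: S0 reads c0=1 → after 1×micro: 0; S1 reads c0=0 → after 3×micro: 2 ⇒ (c0=0, c1=2)
macro 7: S0 reads c0=0 → after 1×micro: 1; S1 reads c0=1 → after 3×micro: 4 ⇒ (c0=1, c1=4)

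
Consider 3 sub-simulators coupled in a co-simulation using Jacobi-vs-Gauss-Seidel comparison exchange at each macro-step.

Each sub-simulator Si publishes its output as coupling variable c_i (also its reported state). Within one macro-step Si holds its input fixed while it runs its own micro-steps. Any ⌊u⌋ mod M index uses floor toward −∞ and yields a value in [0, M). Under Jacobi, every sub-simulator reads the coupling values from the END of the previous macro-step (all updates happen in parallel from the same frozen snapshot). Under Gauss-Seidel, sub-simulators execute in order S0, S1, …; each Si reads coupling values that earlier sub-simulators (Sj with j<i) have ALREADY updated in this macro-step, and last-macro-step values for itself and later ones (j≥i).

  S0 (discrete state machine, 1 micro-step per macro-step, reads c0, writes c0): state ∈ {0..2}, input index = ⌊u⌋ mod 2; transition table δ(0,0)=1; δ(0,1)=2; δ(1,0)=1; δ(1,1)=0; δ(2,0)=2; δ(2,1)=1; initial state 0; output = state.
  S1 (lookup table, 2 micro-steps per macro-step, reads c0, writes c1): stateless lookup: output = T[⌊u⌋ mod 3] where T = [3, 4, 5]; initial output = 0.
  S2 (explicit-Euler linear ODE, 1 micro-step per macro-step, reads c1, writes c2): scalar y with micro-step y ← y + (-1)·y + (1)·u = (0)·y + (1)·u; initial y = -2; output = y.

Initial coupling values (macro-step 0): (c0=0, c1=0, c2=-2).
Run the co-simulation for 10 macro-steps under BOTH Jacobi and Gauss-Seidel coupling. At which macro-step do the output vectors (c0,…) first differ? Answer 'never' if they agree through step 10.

first divergence at macro-step: 1

[Jacobi] macro 1: S0 reads c0=0 → after 1×micro: 1; S1 reads c0=0 → after 2×micro: 3; S2 reads c1=0 → after 1×micro: 0 ⇒ (c0=1, c1=3, c2=0)
[Jacobi] macro 2: S0 reads c0=1 → after 1×micro: 0; S1 reads c0=1 → after 2×micro: 4; S2 reads c1=3 → after 1×micro: 3 ⇒ (c0=0, c1=4, c2=3)
[Jacobi] macro 3: S0 reads c0=0 → after 1×micro: 1; S1 reads c0=0 → after 2×micro: 3; S2 reads c1=4 → after 1×micro: 4 ⇒ (c0=1, c1=3, c2=4)
[Jacobi] macro 4: S0 reads c0=1 → after 1×micro: 0; S1 reads c0=1 → after 2×micro: 4; S2 reads c1=3 → after 1×micro: 3 ⇒ (c0=0, c1=4, c2=3)
[Jacobi] macro 5: S0 reads c0=0 → after 1×micro: 1; S1 reads c0=0 → after 2×micro: 3; S2 reads c1=4 → after 1×micro: 4 ⇒ (c0=1, c1=3, c2=4)
[Jacobi] macro 6: S0 reads c0=1 → after 1×micro: 0; S1 reads c0=1 → after 2×micro: 4; S2 reads c1=3 → after 1×micro: 3 ⇒ (c0=0, c1=4, c2=3)
[Jacobi] macro 7: S0 reads c0=0 → after 1×micro: 1; S1 reads c0=0 → after 2×micro: 3; S2 reads c1=4 → after 1×micro: 4 ⇒ (c0=1, c1=3, c2=4)
[Jacobi] macro 8: S0 reads c0=1 → after 1×micro: 0; S1 reads c0=1 → after 2×micro: 4; S2 reads c1=3 → after 1×micro: 3 ⇒ (c0=0, c1=4, c2=3)
[Jacobi] macro 9: S0 reads c0=0 → after 1×micro: 1; S1 reads c0=0 → after 2×micro: 3; S2 reads c1=4 → after 1×micro: 4 ⇒ (c0=1, c1=3, c2=4)
[Jacobi] macro 10: S0 reads c0=1 → after 1×micro: 0; S1 reads c0=1 → after 2×micro: 4; S2 reads c1=3 → after 1×micro: 3 ⇒ (c0=0, c1=4, c2=3)
[Gauss-Seidel] macro 1: S0 reads c0=0 → after 1×micro: 1; S1 reads c0=1 → after 2×micro: 4; S2 reads c1=4 → after 1×micro: 4 ⇒ (c0=1, c1=4, c2=4)
[Gauss-Seidel] macro 2: S0 reads c0=1 → after 1×micro: 0; S1 reads c0=0 → after 2×micro: 3; S2 reads c1=3 → after 1×micro: 3 ⇒ (c0=0, c1=3, c2=3)
[Gauss-Seidel] macro 3: S0 reads c0=0 → after 1×micro: 1; S1 reads c0=1 → after 2×micro: 4; S2 reads c1=4 → after 1×micro: 4 ⇒ (c0=1, c1=4, c2=4)
[Gauss-Seidel] macro 4: S0 reads c0=1 → after 1×micro: 0; S1 reads c0=0 → after 2×micro: 3; S2 reads c1=3 → after 1×micro: 3 ⇒ (c0=0, c1=3, c2=3)
[Gauss-Seidel] macro 5: S0 reads c0=0 → after 1×micro: 1; S1 reads c0=1 → after 2×micro: 4; S2 reads c1=4 → after 1×micro: 4 ⇒ (c0=1, c1=4, c2=4)
[Gauss-Seidel] macro 6: S0 reads c0=1 → after 1×micro: 0; S1 reads c0=0 → after 2×micro: 3; S2 reads c1=3 → after 1×micro: 3 ⇒ (c0=0, c1=3, c2=3)
[Gauss-Seidel] macro 7: S0 reads c0=0 → after 1×micro: 1; S1 reads c0=1 → after 2×micro: 4; S2 reads c1=4 → after 1×micro: 4 ⇒ (c0=1, c1=4, c2=4)
[Gauss-Seidel] macro 8: S0 reads c0=1 → after 1×micro: 0; S1 reads c0=0 → after 2×micro: 3; S2 reads c1=3 → after 1×micro: 3 ⇒ (c0=0, c1=3, c2=3)
[Gauss-Seidel] macro 9: S0 reads c0=0 → after 1×micro: 1; S1 reads c0=1 → after 2×micro: 4; S2 reads c1=4 → after 1×micro: 4 ⇒ (c0=1, c1=4, c2=4)
[Gauss-Seidel] macro 10: S0 reads c0=1 → after 1×micro: 0; S1 reads c0=0 → after 2×micro: 3; S2 reads c1=3 → after 1×micro: 3 ⇒ (c0=0, c1=3, c2=3)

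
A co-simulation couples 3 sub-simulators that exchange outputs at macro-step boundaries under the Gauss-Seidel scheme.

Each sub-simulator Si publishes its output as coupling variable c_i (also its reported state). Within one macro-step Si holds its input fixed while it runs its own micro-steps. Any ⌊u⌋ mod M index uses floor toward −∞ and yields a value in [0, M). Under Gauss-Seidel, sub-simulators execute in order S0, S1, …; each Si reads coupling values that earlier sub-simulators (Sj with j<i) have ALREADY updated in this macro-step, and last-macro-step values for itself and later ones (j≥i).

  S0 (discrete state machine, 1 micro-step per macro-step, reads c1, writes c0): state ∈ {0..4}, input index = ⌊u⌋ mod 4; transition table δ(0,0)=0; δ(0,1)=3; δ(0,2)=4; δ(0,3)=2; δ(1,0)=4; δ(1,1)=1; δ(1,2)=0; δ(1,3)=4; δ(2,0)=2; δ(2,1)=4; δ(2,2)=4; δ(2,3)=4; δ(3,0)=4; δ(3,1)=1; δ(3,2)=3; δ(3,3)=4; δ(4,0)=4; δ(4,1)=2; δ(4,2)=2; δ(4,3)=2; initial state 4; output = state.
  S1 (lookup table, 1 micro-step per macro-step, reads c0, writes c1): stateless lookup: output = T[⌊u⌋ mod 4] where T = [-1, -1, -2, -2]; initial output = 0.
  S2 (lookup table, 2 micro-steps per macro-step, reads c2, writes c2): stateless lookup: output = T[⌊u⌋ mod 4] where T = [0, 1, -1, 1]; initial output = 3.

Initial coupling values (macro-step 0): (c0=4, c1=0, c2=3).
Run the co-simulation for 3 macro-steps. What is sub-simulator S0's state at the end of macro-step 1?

macro 1: S0 reads c1=0 → after 1×micro: 4; S1 reads c0=4 → after 1×micro: -1; S2 reads c2=3 → after 2×micro: 1 ⇒ (c0=4, c1=-1, c2=1)
macro 2: S0 reads c1=-1 → after 1×micro: 2; S1 reads c0=2 → after 1×micro: -2; S2 reads c2=1 → after 2×micro: 1 ⇒ (c0=2, c1=-2, c2=1)
macro 3: S0 reads c1=-2 → after 1×micro: 4; S1 reads c0=4 → after 1×micro: -1; S2 reads c2=1 → after 2×micro: 1 ⇒ (c0=4, c1=-1, c2=1)

S0 state at macro-step 1 = 4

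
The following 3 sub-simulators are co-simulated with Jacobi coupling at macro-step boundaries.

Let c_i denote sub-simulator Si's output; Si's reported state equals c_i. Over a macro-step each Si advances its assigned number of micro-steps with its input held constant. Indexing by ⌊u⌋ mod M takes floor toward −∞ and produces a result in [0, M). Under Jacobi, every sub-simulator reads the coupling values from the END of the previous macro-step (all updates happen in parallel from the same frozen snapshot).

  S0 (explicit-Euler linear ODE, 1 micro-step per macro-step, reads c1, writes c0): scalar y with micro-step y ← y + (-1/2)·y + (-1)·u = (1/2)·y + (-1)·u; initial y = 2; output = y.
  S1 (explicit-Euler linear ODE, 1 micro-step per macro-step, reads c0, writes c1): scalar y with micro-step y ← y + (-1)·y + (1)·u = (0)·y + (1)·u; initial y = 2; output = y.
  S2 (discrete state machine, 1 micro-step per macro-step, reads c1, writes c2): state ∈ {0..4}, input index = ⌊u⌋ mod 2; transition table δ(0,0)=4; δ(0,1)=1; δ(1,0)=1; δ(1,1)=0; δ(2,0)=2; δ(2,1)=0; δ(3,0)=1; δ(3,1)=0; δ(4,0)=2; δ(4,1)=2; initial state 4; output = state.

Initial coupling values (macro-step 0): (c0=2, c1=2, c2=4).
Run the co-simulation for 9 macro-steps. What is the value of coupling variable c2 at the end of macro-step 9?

macro 1: S0 reads c1=2 → after 1×micro: -1; S1 reads c0=2 → after 1×micro: 2; S2 reads c1=2 → after 1×micro: 2 ⇒ (c0=-1, c1=2, c2=2)
macro 2: S0 reads c1=2 → after 1×micro: -5/2; S1 reads c0=-1 → after 1×micro: -1; S2 reads c1=2 → after 1×micro: 2 ⇒ (c0=-5/2, c1=-1, c2=2)
macro 3: S0 reads c1=-1 → after 1×micro: -1/4; S1 reads c0=-5/2 → after 1×micro: -5/2; S2 reads c1=-1 → after 1×micro: 0 ⇒ (c0=-1/4, c1=-5/2, c2=0)
macro 4: S0 reads c1=-5/2 → after 1×micro: 19/8; S1 reads c0=-1/4 → after 1×micro: -1/4; S2 reads c1=-5/2 → after 1×micro: 1 ⇒ (c0=19/8, c1=-1/4, c2=1)
macro 5: S0 reads c1=-1/4 → after 1×micro: 23/16; S1 reads c0=19/8 → after 1×micro: 19/8; S2 reads c1=-1/4 → after 1×micro: 0 ⇒ (c0=23/16, c1=19/8, c2=0)
macro 6: S0 reads c1=19/8 → after 1×micro: -53/32; S1 reads c0=23/16 → after 1×micro: 23/16; S2 reads c1=19/8 → after 1×micro: 4 ⇒ (c0=-53/32, c1=23/16, c2=4)
macro 7: S0 reads c1=23/16 → after 1×micro: -145/64; S1 reads c0=-53/32 → after 1×micro: -53/32; S2 reads c1=23/16 → after 1×micro: 2 ⇒ (c0=-145/64, c1=-53/32, c2=2)
macro 8: S0 reads c1=-53/32 → after 1×micro: 67/128; S1 reads c0=-145/64 → after 1×micro: -145/64; S2 reads c1=-53/32 → after 1×micro: 2 ⇒ (c0=67/128, c1=-145/64, c2=2)
macro 9: S0 reads c1=-145/64 → after 1×micro: 647/256; S1 reads c0=67/128 → after 1×micro: 67/128; S2 reads c1=-145/64 → after 1×micro: 0 ⇒ (c0=647/256, c1=67/128, c2=0)

c2 at macro-step 9 = 0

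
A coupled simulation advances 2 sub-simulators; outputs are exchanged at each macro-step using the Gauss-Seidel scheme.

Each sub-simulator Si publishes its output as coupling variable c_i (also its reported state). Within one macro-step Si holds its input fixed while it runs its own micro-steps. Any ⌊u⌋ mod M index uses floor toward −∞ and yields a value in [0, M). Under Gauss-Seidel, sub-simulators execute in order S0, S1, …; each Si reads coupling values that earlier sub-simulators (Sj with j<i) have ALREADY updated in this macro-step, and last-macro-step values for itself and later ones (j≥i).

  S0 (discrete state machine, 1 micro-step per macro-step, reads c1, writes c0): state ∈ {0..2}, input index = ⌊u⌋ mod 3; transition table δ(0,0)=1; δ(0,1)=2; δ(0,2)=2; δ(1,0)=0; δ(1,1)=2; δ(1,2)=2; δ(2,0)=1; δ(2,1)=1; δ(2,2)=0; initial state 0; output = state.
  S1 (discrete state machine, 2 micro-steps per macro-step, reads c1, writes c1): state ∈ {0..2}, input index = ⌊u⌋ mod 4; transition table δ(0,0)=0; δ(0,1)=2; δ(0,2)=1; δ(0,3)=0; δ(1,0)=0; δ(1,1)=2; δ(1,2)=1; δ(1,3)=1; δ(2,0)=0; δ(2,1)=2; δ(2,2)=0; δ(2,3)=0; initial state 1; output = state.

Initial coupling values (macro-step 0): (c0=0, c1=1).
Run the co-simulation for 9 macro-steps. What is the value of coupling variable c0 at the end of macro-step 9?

macro 1: S0 reads c1=1 → after 1×micro: 2; S1 reads c1=1 → after 2×micro: 2 ⇒ (c0=2, c1=2)
macro 2: S0 reads c1=2 → after 1×micro: 0; S1 reads c1=2 → after 2×micro: 1 ⇒ (c0=0, c1=1)
macro 3: S0 reads c1=1 → after 1×micro: 2; S1 reads c1=1 → after 2×micro: 2 ⇒ (c0=2, c1=2)
macro 4: S0 reads c1=2 → after 1×micro: 0; S1 reads c1=2 → after 2×micro: 1 ⇒ (c0=0, c1=1)
macro 5: S0 reads c1=1 → after 1×micro: 2; S1 reads c1=1 → after 2×micro: 2 ⇒ (c0=2, c1=2)
macro 6: S0 reads c1=2 → after 1×micro: 0; S1 reads c1=2 → after 2×micro: 1 ⇒ (c0=0, c1=1)
macro 7: S0 reads c1=1 → after 1×micro: 2; S1 reads c1=1 → after 2×micro: 2 ⇒ (c0=2, c1=2)
macro 8: S0 reads c1=2 → after 1×micro: 0; S1 reads c1=2 → after 2×micro: 1 ⇒ (c0=0, c1=1)
macro 9: S0 reads c1=1 → after 1×micro: 2; S1 reads c1=1 → after 2×micro: 2 ⇒ (c0=2, c1=2)

c0 at macro-step 9 = 2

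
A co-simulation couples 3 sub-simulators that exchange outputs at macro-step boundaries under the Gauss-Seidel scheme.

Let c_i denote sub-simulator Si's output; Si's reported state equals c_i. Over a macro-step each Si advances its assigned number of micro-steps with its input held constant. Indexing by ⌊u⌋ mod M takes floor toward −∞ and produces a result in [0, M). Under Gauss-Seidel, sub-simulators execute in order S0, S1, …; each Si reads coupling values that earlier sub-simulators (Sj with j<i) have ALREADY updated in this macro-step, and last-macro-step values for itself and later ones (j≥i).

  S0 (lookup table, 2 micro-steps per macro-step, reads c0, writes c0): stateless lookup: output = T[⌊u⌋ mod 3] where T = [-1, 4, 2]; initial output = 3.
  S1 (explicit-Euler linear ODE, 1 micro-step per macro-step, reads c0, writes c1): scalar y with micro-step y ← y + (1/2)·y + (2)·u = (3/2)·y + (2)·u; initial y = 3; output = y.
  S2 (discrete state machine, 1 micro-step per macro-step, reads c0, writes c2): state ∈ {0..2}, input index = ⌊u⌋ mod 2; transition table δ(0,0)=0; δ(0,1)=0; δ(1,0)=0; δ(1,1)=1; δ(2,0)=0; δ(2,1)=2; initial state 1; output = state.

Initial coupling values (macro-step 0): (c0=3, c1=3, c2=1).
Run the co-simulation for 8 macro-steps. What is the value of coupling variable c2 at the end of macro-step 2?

macro 1: S0 reads c0=3 → after 2×micro: -1; S1 reads c0=-1 → after 1×micro: 5/2; S2 reads c0=-1 → after 1×micro: 1 ⇒ (c0=-1, c1=5/2, c2=1)
macro 2: S0 reads c0=-1 → after 2×micro: 2; S1 reads c0=2 → after 1×micro: 31/4; S2 reads c0=2 → after 1×micro: 0 ⇒ (c0=2, c1=31/4, c2=0)
macro 3: S0 reads c0=2 → after 2×micro: 2; S1 reads c0=2 → after 1×micro: 125/8; S2 reads c0=2 → after 1×micro: 0 ⇒ (c0=2, c1=125/8, c2=0)
macro 4: S0 reads c0=2 → after 2×micro: 2; S1 reads c0=2 → after 1×micro: 439/16; S2 reads c0=2 → after 1×micro: 0 ⇒ (c0=2, c1=439/16, c2=0)
macro 5: S0 reads c0=2 → after 2×micro: 2; S1 reads c0=2 → after 1×micro: 1445/32; S2 reads c0=2 → after 1×micro: 0 ⇒ (c0=2, c1=1445/32, c2=0)
macro 6: S0 reads c0=2 → after 2×micro: 2; S1 reads c0=2 → after 1×micro: 4591/64; S2 reads c0=2 → after 1×micro: 0 ⇒ (c0=2, c1=4591/64, c2=0)
macro 7: S0 reads c0=2 → after 2×micro: 2; S1 reads c0=2 → after 1×micro: 14285/128; S2 reads c0=2 → after 1×micro: 0 ⇒ (c0=2, c1=14285/128, c2=0)
macro 8: S0 reads c0=2 → after 2×micro: 2; S1 reads c0=2 → after 1×micro: 43879/256; S2 reads c0=2 → after 1×micro: 0 ⇒ (c0=2, c1=43879/256, c2=0)

c2 at macro-step 2 = 0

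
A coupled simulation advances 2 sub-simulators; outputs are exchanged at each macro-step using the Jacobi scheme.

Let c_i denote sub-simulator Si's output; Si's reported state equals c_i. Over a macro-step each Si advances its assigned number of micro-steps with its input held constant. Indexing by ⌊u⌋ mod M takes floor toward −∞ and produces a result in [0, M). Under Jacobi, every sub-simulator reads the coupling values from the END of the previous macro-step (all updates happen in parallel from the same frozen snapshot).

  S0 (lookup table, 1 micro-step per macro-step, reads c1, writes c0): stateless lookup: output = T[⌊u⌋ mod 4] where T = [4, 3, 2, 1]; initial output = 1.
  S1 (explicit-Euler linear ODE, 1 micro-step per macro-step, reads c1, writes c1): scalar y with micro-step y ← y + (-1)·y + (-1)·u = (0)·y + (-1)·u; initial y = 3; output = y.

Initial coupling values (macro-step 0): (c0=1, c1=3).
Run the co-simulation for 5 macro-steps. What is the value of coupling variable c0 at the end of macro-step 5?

macro 1: S0 reads c1=3 → after 1×micro: 1; S1 reads c1=3 → after 1×micro: -3 ⇒ (c0=1, c1=-3)
macro 2: S0 reads c1=-3 → after 1×micro: 3; S1 reads c1=-3 → after 1×micro: 3 ⇒ (c0=3, c1=3)
macro 3: S0 reads c1=3 → after 1×micro: 1; S1 reads c1=3 → after 1×micro: -3 ⇒ (c0=1, c1=-3)
macro 4: S0 reads c1=-3 → after 1×micro: 3; S1 reads c1=-3 → after 1×micro: 3 ⇒ (c0=3, c1=3)
macro 5: S0 reads c1=3 → after 1×micro: 1; S1 reads c1=3 → after 1×micro: -3 ⇒ (c0=1, c1=-3)

c0 at macro-step 5 = 1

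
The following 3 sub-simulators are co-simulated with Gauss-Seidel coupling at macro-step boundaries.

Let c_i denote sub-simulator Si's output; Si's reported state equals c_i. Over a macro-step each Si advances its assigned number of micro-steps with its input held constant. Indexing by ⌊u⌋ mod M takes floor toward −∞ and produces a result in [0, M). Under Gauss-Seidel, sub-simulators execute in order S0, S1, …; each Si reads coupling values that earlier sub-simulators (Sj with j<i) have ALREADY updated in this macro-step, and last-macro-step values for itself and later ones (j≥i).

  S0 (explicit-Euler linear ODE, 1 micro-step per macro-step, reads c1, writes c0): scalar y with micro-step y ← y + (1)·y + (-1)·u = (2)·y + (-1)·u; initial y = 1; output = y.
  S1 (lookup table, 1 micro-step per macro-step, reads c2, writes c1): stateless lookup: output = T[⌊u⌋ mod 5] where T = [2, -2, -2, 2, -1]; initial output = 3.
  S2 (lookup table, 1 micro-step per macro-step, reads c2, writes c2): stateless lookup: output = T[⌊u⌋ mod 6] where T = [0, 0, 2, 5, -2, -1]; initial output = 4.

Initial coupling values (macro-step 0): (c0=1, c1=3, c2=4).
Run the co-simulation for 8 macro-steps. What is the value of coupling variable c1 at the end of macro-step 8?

c1 at macro-step 8 = 2

macro 1: S0 reads c1=3 → after 1×micro: -1; S1 reads c2=4 → after 1×micro: -1; S2 reads c2=4 → after 1×micro: -2 ⇒ (c0=-1, c1=-1, c2=-2)
macro 2: S0 reads c1=-1 → after 1×micro: -1; S1 reads c2=-2 → after 1×micro: 2; S2 reads c2=-2 → after 1×micro: -2 ⇒ (c0=-1, c1=2, c2=-2)
macro 3: S0 reads c1=2 → after 1×micro: -4; S1 reads c2=-2 → after 1×micro: 2; S2 reads c2=-2 → after 1×micro: -2 ⇒ (c0=-4, c1=2, c2=-2)
macro 4: S0 reads c1=2 → after 1×micro: -10; S1 reads c2=-2 → after 1×micro: 2; S2 reads c2=-2 → after 1×micro: -2 ⇒ (c0=-10, c1=2, c2=-2)
macro 5: S0 reads c1=2 → after 1×micro: -22; S1 reads c2=-2 → after 1×micro: 2; S2 reads c2=-2 → after 1×micro: -2 ⇒ (c0=-22, c1=2, c2=-2)
macro 6: S0 reads c1=2 → after 1×micro: -46; S1 reads c2=-2 → after 1×micro: 2; S2 reads c2=-2 → after 1×micro: -2 ⇒ (c0=-46, c1=2, c2=-2)
macro 7: S0 reads c1=2 → after 1×micro: -94; S1 reads c2=-2 → after 1×micro: 2; S2 reads c2=-2 → after 1×micro: -2 ⇒ (c0=-94, c1=2, c2=-2)
macro 8: S0 reads c1=2 → after 1×micro: -190; S1 reads c2=-2 → after 1×micro: 2; S2 reads c2=-2 → after 1×micro: -2 ⇒ (c0=-190, c1=2, c2=-2)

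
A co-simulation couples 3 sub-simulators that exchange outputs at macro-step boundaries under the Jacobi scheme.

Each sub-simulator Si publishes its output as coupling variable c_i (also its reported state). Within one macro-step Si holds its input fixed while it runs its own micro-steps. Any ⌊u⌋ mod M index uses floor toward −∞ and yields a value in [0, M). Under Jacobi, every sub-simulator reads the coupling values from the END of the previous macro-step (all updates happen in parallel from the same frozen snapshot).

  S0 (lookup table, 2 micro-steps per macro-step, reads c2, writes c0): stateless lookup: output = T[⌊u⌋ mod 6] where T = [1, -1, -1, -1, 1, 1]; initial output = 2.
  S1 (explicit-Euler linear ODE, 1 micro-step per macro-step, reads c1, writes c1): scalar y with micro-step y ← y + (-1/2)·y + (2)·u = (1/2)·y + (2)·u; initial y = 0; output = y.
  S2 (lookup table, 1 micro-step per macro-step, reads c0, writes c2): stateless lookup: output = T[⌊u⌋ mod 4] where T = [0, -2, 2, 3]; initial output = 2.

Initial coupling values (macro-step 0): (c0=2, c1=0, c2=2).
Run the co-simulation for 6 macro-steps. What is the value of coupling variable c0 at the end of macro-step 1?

macro 1: S0 reads c2=2 → after 2×micro: -1; S1 reads c1=0 → after 1×micro: 0; S2 reads c0=2 → after 1×micro: 2 ⇒ (c0=-1, c1=0, c2=2)
macro 2: S0 reads c2=2 → after 2×micro: -1; S1 reads c1=0 → after 1×micro: 0; S2 reads c0=-1 → after 1×micro: 3 ⇒ (c0=-1, c1=0, c2=3)
macro 3: S0 reads c2=3 → after 2×micro: -1; S1 reads c1=0 → after 1×micro: 0; S2 reads c0=-1 → after 1×micro: 3 ⇒ (c0=-1, c1=0, c2=3)
macro 4: S0 reads c2=3 → after 2×micro: -1; S1 reads c1=0 → after 1×micro: 0; S2 reads c0=-1 → after 1×micro: 3 ⇒ (c0=-1, c1=0, c2=3)
macro 5: S0 reads c2=3 → after 2×micro: -1; S1 reads c1=0 → after 1×micro: 0; S2 reads c0=-1 → after 1×micro: 3 ⇒ (c0=-1, c1=0, c2=3)
macro 6: S0 reads c2=3 → after 2×micro: -1; S1 reads c1=0 → after 1×micro: 0; S2 reads c0=-1 → after 1×micro: 3 ⇒ (c0=-1, c1=0, c2=3)

c0 at macro-step 1 = -1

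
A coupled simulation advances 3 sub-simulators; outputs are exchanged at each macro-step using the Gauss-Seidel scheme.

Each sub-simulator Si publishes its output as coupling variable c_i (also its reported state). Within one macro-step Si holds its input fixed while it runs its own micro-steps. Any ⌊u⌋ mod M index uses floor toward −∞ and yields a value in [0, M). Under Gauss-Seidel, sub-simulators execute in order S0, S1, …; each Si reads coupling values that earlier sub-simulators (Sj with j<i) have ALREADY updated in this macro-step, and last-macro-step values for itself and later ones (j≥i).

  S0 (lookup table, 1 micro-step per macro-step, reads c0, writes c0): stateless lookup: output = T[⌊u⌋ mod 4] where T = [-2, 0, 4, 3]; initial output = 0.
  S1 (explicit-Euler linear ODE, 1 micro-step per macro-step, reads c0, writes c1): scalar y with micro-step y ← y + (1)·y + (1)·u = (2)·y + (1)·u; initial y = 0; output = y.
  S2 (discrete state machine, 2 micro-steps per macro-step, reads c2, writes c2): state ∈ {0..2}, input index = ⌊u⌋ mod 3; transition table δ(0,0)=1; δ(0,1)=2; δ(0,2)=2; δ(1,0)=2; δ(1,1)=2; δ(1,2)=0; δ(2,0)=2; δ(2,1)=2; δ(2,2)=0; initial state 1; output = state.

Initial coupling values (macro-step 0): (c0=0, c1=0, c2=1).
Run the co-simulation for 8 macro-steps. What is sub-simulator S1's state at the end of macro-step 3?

S1 state at macro-step 3 = -2

macro 1: S0 reads c0=0 → after 1×micro: -2; S1 reads c0=-2 → after 1×micro: -2; S2 reads c2=1 → after 2×micro: 2 ⇒ (c0=-2, c1=-2, c2=2)
macro 2: S0 reads c0=-2 → after 1×micro: 4; S1 reads c0=4 → after 1×micro: 0; S2 reads c2=2 → after 2×micro: 2 ⇒ (c0=4, c1=0, c2=2)
macro 3: S0 reads c0=4 → after 1×micro: -2; S1 reads c0=-2 → after 1×micro: -2; S2 reads c2=2 → after 2×micro: 2 ⇒ (c0=-2, c1=-2, c2=2)
macro 4: S0 reads c0=-2 → after 1×micro: 4; S1 reads c0=4 → after 1×micro: 0; S2 reads c2=2 → after 2×micro: 2 ⇒ (c0=4, c1=0, c2=2)
macro 5: S0 reads c0=4 → after 1×micro: -2; S1 reads c0=-2 → after 1×micro: -2; S2 reads c2=2 → after 2×micro: 2 ⇒ (c0=-2, c1=-2, c2=2)
macro 6: S0 reads c0=-2 → after 1×micro: 4; S1 reads c0=4 → after 1×micro: 0; S2 reads c2=2 → after 2×micro: 2 ⇒ (c0=4, c1=0, c2=2)
macro 7: S0 reads c0=4 → after 1×micro: -2; S1 reads c0=-2 → after 1×micro: -2; S2 reads c2=2 → after 2×micro: 2 ⇒ (c0=-2, c1=-2, c2=2)
macro 8: S0 reads c0=-2 → after 1×micro: 4; S1 reads c0=4 → after 1×micro: 0; S2 reads c2=2 → after 2×micro: 2 ⇒ (c0=4, c1=0, c2=2)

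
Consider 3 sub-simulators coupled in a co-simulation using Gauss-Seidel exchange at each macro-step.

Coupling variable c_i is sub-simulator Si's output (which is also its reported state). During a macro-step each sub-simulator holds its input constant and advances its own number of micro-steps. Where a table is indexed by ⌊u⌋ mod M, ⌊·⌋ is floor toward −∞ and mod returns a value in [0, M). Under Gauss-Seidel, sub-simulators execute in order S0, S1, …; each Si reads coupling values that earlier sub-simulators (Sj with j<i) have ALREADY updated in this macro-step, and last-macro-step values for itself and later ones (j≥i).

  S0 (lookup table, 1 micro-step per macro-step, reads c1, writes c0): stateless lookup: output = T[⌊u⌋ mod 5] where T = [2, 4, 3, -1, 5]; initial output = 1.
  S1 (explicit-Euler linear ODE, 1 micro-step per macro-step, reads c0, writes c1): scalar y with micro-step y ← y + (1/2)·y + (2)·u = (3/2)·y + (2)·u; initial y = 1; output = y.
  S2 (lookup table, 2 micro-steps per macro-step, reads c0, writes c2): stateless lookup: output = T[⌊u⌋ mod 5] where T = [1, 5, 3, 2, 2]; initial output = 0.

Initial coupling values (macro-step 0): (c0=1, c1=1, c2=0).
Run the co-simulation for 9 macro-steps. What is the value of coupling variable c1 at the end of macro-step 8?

c1 at macro-step 8 = 115561/256

macro 1: S0 reads c1=1 → after 1×micro: 4; S1 reads c0=4 → after 1×micro: 19/2; S2 reads c0=4 → after 2×micro: 2 ⇒ (c0=4, c1=19/2, c2=2)
macro 2: S0 reads c1=19/2 → after 1×micro: 5; S1 reads c0=5 → after 1×micro: 97/4; S2 reads c0=5 → after 2×micro: 1 ⇒ (c0=5, c1=97/4, c2=1)
macro 3: S0 reads c1=97/4 → after 1×micro: 5; S1 reads c0=5 → after 1×micro: 371/8; S2 reads c0=5 → after 2×micro: 1 ⇒ (c0=5, c1=371/8, c2=1)
macro 4: S0 reads c1=371/8 → after 1×micro: 4; S1 reads c0=4 → after 1×micro: 1241/16; S2 reads c0=4 → after 2×micro: 2 ⇒ (c0=4, c1=1241/16, c2=2)
macro 5: S0 reads c1=1241/16 → after 1×micro: 3; S1 reads c0=3 → after 1×micro: 3915/32; S2 reads c0=3 → after 2×micro: 2 ⇒ (c0=3, c1=3915/32, c2=2)
macro 6: S0 reads c1=3915/32 → after 1×micro: 3; S1 reads c0=3 → after 1×micro: 12129/64; S2 reads c0=3 → after 2×micro: 2 ⇒ (c0=3, c1=12129/64, c2=2)
macro 7: S0 reads c1=12129/64 → after 1×micro: 5; S1 reads c0=5 → after 1×micro: 37667/128; S2 reads c0=5 → after 2×micro: 1 ⇒ (c0=5, c1=37667/128, c2=1)
macro 8: S0 reads c1=37667/128 → after 1×micro: 5; S1 reads c0=5 → after 1×micro: 115561/256; S2 reads c0=5 → after 2×micro: 1 ⇒ (c0=5, c1=115561/256, c2=1)
macro 9: S0 reads c1=115561/256 → after 1×micro: 4; S1 reads c0=4 → after 1×micro: 350779/512; S2 reads c0=4 → after 2×micro: 2 ⇒ (c0=4, c1=350779/512, c2=2)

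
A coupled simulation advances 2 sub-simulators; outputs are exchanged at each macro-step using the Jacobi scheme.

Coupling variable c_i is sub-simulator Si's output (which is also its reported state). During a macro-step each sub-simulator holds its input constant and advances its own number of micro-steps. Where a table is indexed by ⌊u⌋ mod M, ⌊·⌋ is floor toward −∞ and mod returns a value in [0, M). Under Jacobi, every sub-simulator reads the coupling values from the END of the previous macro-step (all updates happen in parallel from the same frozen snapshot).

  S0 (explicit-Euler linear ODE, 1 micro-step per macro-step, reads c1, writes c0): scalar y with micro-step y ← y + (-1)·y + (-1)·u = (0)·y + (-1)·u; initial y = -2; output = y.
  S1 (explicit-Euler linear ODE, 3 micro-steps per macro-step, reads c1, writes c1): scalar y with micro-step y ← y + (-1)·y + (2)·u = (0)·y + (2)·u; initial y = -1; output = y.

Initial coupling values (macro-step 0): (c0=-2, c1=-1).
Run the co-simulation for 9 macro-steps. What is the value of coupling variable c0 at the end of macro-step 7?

macro 1: S0 reads c1=-1 → after 1×micro: 1; S1 reads c1=-1 → after 3×micro: -2 ⇒ (c0=1, c1=-2)
macro 2: S0 reads c1=-2 → after 1×micro: 2; S1 reads c1=-2 → after 3×micro: -4 ⇒ (c0=2, c1=-4)
macro 3: S0 reads c1=-4 → after 1×micro: 4; S1 reads c1=-4 → after 3×micro: -8 ⇒ (c0=4, c1=-8)
macro 4: S0 reads c1=-8 → after 1×micro: 8; S1 reads c1=-8 → after 3×micro: -16 ⇒ (c0=8, c1=-16)
macro 5: S0 reads c1=-16 → after 1×micro: 16; S1 reads c1=-16 → after 3×micro: -32 ⇒ (c0=16, c1=-32)
macro 6: S0 reads c1=-32 → after 1×micro: 32; S1 reads c1=-32 → after 3×micro: -64 ⇒ (c0=32, c1=-64)
macro 7: S0 reads c1=-64 → after 1×micro: 64; S1 reads c1=-64 → after 3×micro: -128 ⇒ (c0=64, c1=-128)
macro 8: S0 reads c1=-128 → after 1×micro: 128; S1 reads c1=-128 → after 3×micro: -256 ⇒ (c0=128, c1=-256)
macro 9: S0 reads c1=-256 → after 1×micro: 256; S1 reads c1=-256 → after 3×micro: -512 ⇒ (c0=256, c1=-512)

c0 at macro-step 7 = 64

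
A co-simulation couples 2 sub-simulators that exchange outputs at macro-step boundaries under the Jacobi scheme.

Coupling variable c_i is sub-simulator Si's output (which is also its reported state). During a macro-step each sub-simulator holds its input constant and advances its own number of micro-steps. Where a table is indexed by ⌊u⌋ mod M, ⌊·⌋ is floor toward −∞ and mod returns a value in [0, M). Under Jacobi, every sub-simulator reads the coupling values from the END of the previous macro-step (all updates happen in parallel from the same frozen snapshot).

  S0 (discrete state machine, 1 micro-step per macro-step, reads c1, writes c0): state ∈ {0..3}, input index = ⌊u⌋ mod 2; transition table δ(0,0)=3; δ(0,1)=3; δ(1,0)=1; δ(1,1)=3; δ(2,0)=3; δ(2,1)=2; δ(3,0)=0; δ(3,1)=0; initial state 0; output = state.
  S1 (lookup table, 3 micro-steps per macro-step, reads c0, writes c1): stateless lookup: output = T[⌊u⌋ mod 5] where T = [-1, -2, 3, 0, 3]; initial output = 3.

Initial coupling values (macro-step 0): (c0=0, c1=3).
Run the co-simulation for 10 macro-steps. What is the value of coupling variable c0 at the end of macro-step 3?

macro 1: S0 reads c1=3 → after 1×micro: 3; S1 reads c0=0 → after 3×micro: -1 ⇒ (c0=3, c1=-1)
macro 2: S0 reads c1=-1 → after 1×micro: 0; S1 reads c0=3 → after 3×micro: 0 ⇒ (c0=0, c1=0)
macro 3: S0 reads c1=0 → after 1×micro: 3; S1 reads c0=0 → after 3×micro: -1 ⇒ (c0=3, c1=-1)
macro 4: S0 reads c1=-1 → after 1×micro: 0; S1 reads c0=3 → after 3×micro: 0 ⇒ (c0=0, c1=0)
macro 5: S0 reads c1=0 → after 1×micro: 3; S1 reads c0=0 → after 3×micro: -1 ⇒ (c0=3, c1=-1)
macro 6: S0 reads c1=-1 → after 1×micro: 0; S1 reads c0=3 → after 3×micro: 0 ⇒ (c0=0, c1=0)
macro 7: S0 reads c1=0 → after 1×micro: 3; S1 reads c0=0 → after 3×micro: -1 ⇒ (c0=3, c1=-1)
macro 8: S0 reads c1=-1 → after 1×micro: 0; S1 reads c0=3 → after 3×micro: 0 ⇒ (c0=0, c1=0)
macro 9: S0 reads c1=0 → after 1×micro: 3; S1 reads c0=0 → after 3×micro: -1 ⇒ (c0=3, c1=-1)
macro 10: S0 reads c1=-1 → after 1×micro: 0; S1 reads c0=3 → after 3×micro: 0 ⇒ (c0=0, c1=0)

c0 at macro-step 3 = 3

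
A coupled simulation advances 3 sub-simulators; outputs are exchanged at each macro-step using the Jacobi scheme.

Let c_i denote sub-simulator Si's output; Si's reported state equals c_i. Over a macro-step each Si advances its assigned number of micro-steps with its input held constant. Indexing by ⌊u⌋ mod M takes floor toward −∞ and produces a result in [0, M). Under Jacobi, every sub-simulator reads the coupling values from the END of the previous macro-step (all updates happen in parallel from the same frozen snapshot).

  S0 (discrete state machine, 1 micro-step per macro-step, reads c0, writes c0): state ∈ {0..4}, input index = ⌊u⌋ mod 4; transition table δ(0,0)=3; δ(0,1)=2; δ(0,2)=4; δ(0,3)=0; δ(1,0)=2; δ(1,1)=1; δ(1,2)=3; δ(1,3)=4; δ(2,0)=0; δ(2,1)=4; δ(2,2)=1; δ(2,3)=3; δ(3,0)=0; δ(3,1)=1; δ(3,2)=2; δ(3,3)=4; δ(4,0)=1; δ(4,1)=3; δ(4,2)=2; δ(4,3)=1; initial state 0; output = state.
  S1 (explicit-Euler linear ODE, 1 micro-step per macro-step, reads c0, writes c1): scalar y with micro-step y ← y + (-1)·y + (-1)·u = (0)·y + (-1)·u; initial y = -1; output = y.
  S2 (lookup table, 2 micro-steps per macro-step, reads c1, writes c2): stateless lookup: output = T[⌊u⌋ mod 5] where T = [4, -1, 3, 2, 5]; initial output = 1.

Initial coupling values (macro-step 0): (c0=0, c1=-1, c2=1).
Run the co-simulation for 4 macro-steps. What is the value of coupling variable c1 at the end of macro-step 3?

macro 1: S0 reads c0=0 → after 1×micro: 3; S1 reads c0=0 → after 1×micro: 0; S2 reads c1=-1 → after 2×micro: 5 ⇒ (c0=3, c1=0, c2=5)
macro 2: S0 reads c0=3 → after 1×micro: 4; S1 reads c0=3 → after 1×micro: -3; S2 reads c1=0 → after 2×micro: 4 ⇒ (c0=4, c1=-3, c2=4)
macro 3: S0 reads c0=4 → after 1×micro: 1; S1 reads c0=4 → after 1×micro: -4; S2 reads c1=-3 → after 2×micro: 3 ⇒ (c0=1, c1=-4, c2=3)
macro 4: S0 reads c0=1 → after 1×micro: 1; S1 reads c0=1 → after 1×micro: -1; S2 reads c1=-4 → after 2×micro: -1 ⇒ (c0=1, c1=-1, c2=-1)

c1 at macro-step 3 = -4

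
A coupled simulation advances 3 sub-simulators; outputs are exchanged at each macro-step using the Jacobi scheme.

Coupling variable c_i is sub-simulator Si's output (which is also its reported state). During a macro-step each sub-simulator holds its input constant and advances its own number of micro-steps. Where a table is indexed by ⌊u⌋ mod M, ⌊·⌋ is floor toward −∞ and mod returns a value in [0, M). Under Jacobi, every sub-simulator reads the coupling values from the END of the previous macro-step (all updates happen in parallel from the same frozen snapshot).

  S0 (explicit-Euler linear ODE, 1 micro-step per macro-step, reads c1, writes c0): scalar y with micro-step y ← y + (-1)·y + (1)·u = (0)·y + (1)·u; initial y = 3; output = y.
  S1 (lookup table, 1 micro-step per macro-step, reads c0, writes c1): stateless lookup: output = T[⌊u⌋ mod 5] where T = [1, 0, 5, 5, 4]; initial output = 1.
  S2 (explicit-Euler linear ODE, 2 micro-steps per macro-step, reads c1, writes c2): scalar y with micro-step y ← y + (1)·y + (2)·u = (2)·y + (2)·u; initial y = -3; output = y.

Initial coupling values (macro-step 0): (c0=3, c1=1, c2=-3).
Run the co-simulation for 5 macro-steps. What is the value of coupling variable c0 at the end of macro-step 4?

c0 at macro-step 4 = 1

macro 1: S0 reads c1=1 → after 1×micro: 1; S1 reads c0=3 → after 1×micro: 5; S2 reads c1=1 → after 2×micro: -6 ⇒ (c0=1, c1=5, c2=-6)
macro 2: S0 reads c1=5 → after 1×micro: 5; S1 reads c0=1 → after 1×micro: 0; S2 reads c1=5 → after 2×micro: 6 ⇒ (c0=5, c1=0, c2=6)
macro 3: S0 reads c1=0 → after 1×micro: 0; S1 reads c0=5 → after 1×micro: 1; S2 reads c1=0 → after 2×micro: 24 ⇒ (c0=0, c1=1, c2=24)
macro 4: S0 reads c1=1 → after 1×micro: 1; S1 reads c0=0 → after 1×micro: 1; S2 reads c1=1 → after 2×micro: 102 ⇒ (c0=1, c1=1, c2=102)
macro 5: S0 reads c1=1 → after 1×micro: 1; S1 reads c0=1 → after 1×micro: 0; S2 reads c1=1 → after 2×micro: 414 ⇒ (c0=1, c1=0, c2=414)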